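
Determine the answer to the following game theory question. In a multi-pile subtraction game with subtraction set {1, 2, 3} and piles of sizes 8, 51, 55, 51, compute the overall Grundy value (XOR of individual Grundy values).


Subtraction set: {1, 2, 3}
For this subtraction set, G(n) = n mod 4 (period = max + 1 = 4).
Pile 1 (size 8): G(8) = 8 mod 4 = 0
Pile 2 (size 51): G(51) = 51 mod 4 = 3
Pile 3 (size 55): G(55) = 55 mod 4 = 3
Pile 4 (size 51): G(51) = 51 mod 4 = 3
Total Grundy value = XOR of all: 0 XOR 3 XOR 3 XOR 3 = 3

3


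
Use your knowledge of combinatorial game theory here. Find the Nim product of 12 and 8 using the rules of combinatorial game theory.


Nim multiplication is bilinear over XOR: (u XOR v) * w = (u*w) XOR (v*w).
So we split each operand into its bit components and XOR the pairwise Nim products.
12 = 4 + 8 (as XOR of powers of 2).
8 = 8 (as XOR of powers of 2).
Using the standard Nim-product table on single bits:
  2*2 = 3,   2*4 = 8,   2*8 = 12,
  4*4 = 6,   4*8 = 11,  8*8 = 13,
and  1*x = x (identity), k*l = l*k (commutative).
Pairwise Nim products:
  4 * 8 = 11
  8 * 8 = 13
XOR them: 11 XOR 13 = 6.
Result: 12 * 8 = 6 (in Nim).

6


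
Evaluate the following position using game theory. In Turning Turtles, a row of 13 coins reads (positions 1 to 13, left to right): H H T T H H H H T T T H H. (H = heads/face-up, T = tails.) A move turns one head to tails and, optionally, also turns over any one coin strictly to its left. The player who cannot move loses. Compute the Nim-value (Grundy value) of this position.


Coins: H H T T H H H H T T T H H
Key fact: a single head at position k behaves exactly like a Nim heap of size k (turning it to T and optionally flipping a coin at j < k corresponds to moving the heap from k to j, or to 0), and heads combine as a disjunctive sum (two heads at the same place would cancel, matching j XOR j = 0). So the Nim-value is the XOR of the 1-indexed positions of the heads.
Face-up positions (1-indexed): [1, 2, 5, 6, 7, 8, 12, 13]
XOR 0 with 1: 0 XOR 1 = 1
XOR 1 with 2: 1 XOR 2 = 3
XOR 3 with 5: 3 XOR 5 = 6
XOR 6 with 6: 6 XOR 6 = 0
XOR 0 with 7: 0 XOR 7 = 7
XOR 7 with 8: 7 XOR 8 = 15
XOR 15 with 12: 15 XOR 12 = 3
XOR 3 with 13: 3 XOR 13 = 14
Nim-value = 14

14


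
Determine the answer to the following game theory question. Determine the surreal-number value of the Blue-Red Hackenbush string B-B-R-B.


Edges (from ground): B-B-R-B
By Berlekamp's sign-expansion rule, a Blue-Red Hackenbush stalk has the value of the surreal number whose sign sequence is the edge sequence with B -> + and R -> -.
Sign sequence: ++-+
Trace the sign expansion in the surreal number tree, starting from 0:
Edge 1: B (sign +) -> bounds (0, +inf), value = 1
Edge 2: B (sign +) -> bounds (1, +inf), value = 2
Edge 3: R (sign -) -> bounds (1, 2), value = 3/2
Edge 4: B (sign +) -> bounds (3/2, 2), value = 7/4
Game value = 7/4

7/4


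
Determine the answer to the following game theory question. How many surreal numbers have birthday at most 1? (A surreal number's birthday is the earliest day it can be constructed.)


Day 0: {|} = 0 is born. Count = 1.
Day n: the number of surreal numbers born by day n is 2^(n+1) - 1.
By day 0: 2^1 - 1 = 1
By day 1: 2^2 - 1 = 3
By day 1: 3 surreal numbers.

3


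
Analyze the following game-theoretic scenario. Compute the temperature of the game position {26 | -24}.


The game is {26 | -24}, a switch {a | b} with numbers a > b.
Cooling {a | b} by t gives {a - t | b + t}, which stops being hot when a - t = b + t, i.e. at t = (a - b)/2. So the temperature of a switch is (a - b)/2.
Temperature = (Left option - Right option) / 2
= (26 - (-24)) / 2
= 50 / 2
= 25

25


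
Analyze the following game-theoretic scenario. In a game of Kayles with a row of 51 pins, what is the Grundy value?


Kayles: a move removes 1 or 2 adjacent pins from a contiguous row.
Removing pins from a row of k leaves two independent rows (a, b) with a + b = k - 1 (one pin) or a + b = k - 2 (two pins); an end removal gives a = 0.
By Sprague-Grundy, G(k) = mex{ G(a) XOR G(b) } over all these splits. G(0) = 0.
G(1): splits (0,0):0^0=0 -> mex({0}) = 1
G(2): splits (0,1):0^1=1 (0,0):0^0=0 -> mex({0, 1}) = 2
G(3): splits (0,2):0^2=2 (1,1):1^1=0 (0,1):0^1=1 -> mex({0, 1, 2}) = 3
G(4): splits (0,3):0^3=3 (1,2):1^2=3 (0,2):0^2=2 (1,1):1^1=0 -> mex({0, 2, 3}) = 1
G(5): splits (0,4):0^1=1 (1,3):1^3=2 (2,2):2^2=0 (0,3):0^3=3 (1,2):1^2=3 -> mex({0, 1, 2, 3}) = 4
G(6) = mex({0, 1, 2, 4}) = 3
G(7) = mex({0, 1, 3, 4, 5}) = 2
G(8) = mex({0, 2, 3, 5, 6}) = 1
G(9) = mex({0, 1, 2, 3, 6, 7}) = 4
G(10) = mex({0, 1, 3, 4, 5, 7}) = 2
G(11) = mex({0, 1, 2, 3, 4, 5}) = 6
G(12) = mex({0, 1, 2, 3, 5, 6, 7}) = 4
G(13) = mex({0, 2, 3, 4, 6, 7}) = 1
G(14) = mex({0, 1, 4, 5, 6, 7}) = 2
G(15) = mex({0, 1, 2, 3, 4, 5, 6}) = 7
G(16) = mex({0, 2, 3, 5, 6, 7}) = 1
G(17) = mex({0, 1, 2, 3, 5, 6, 7}) = 4
G(18) = mex({0, 1, 2, 4, 5, 6}) = 3
G(19) = mex({0, 1, 3, 4, 5, 7}) = 2
G(20) = mex({0, 2, 3, 4, 5, 6, 7}) = 1
G(21) = mex({0, 1, 2, 3, 5, 6, 7}) = 4
G(22) = mex({0, 1, 2, 3, 4, 5, 7}) = 6
G(23) = mex({0, 1, 2, 3, 4, 5, 6}) = 7
G(24) = mex({0, 1, 2, 3, 5, 6, 7}) = 4
G(25) = mex({0, 2, 3, 4, 6, 7}) = 1
G(26) = mex({0, 1, 3, 4, 5, 6, 7}) = 2
G(27) = mex({0, 1, 2, 3, 4, 5, 6, 7}) = 8
G(28) = mex({0, 1, 2, 3, 4, 6, 7, 8}) = 5
G(29) = mex({0, 1, 2, 3, 5, 6, 7, 8, 9}) = 4
G(30) = mex({0, 1, 2, 3, 4, 5, 6, 9, 10}) = 7
G(31) = mex({0, 1, 3, 4, 5, 7, 10, 11}) = 2
G(32) = mex({0, 2, 3, 4, 5, 6, 7, 9, 11}) = 1
G(33) = mex({0, 1, 2, 3, 4, 5, 6, 7, 9, 12}) = 8
G(34) = mex({0, 1, 2, 3, 4, 5, 7, 8, 11, 12}) = 6
G(35) = mex({0, 1, 2, 3, 4, 5, 6, 8, 9, 10, 11}) = 7
G(36) = mex({0, 1, 2, 3, 5, 6, 7, 9, 10}) = 4
G(37) = mex({0, 2, 3, 4, 6, 7, 9, 10, 11, 12}) = 1
G(38) = mex({0, 1, 3, 4, 5, 6, 7, 9, 10, 11, 12}) = 2
G(39) = mex({0, 1, 2, 4, 5, 6, 7, 9, 10, 12, 14}) = 3
G(40) = mex({0, 2, 3, 4, 6, 7, 11, 12, 14}) = 1
G(41) = mex({0, 1, 2, 3, 5, 6, 7, 9, 10, 11, 12}) = 4
G(42) = mex({0, 1, 2, 3, 4, 5, 6, 9, 10}) = 7
G(43) = mex({0, 1, 3, 4, 5, 7, 9, 10, 12, 15}) = 2
G(44) = mex({0, 2, 3, 4, 5, 6, 7, 9, 10, 12, 15}) = 1
G(45) = mex({0, 1, 2, 3, 4, 5, 6, 7, 9, 10, 12, 14}) = 8
G(46) = mex({0, 1, 3, 4, 5, 7, 8, 11, 12, 14}) = 2
G(47) = mex({0, 1, 2, 3, 4, 5, 6, 8, 9, 10, 11, 12}) = 7
G(48) = mex({0, 1, 2, 3, 5, 6, 7, 9, 10}) = 4
G(49) = mex({0, 2, 3, 4, 6, 7, 9, 10, 11, 12, 15}) = 1
G(50) = mex({0, 1, 4, 5, 6, 7, 9, 11, 12, 14, 15}) = 2
G(51) = mex({0, 1, 2, 3, 4, 5, 6, 7, 9, 12, 14, 15}) = 8
Therefore G(51) = 8.

8


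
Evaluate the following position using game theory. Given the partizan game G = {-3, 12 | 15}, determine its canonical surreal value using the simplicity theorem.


Left options: {-3, 12}, max = 12
Right options: {15}, min = 15
All options are numbers and max(Left) < min(Right), so by the simplicity theorem the value is the simplest (earliest-born) number strictly between 12 and 15.
Integers 13 through 14 all lie strictly between 12 and 15.
Among integers, the simplest (lowest birthday = smallest |n|; 0 is born on day 0, +-n on day n) is 13.
No non-integer in the interval can be simpler: if x is a non-integer in the interval, then floor(x) or ceil(x) also lies in the interval (the interval contains an integer), and both are proper prefixes of x's sign expansion, i.e. born earlier. So the game value is 13.
Game value = 13

13


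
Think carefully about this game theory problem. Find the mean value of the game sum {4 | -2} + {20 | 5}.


G1 = {4 | -2}, G2 = {20 | 5}
Each is a switch {a | b} with numbers a > b; its mean value is (a + b)/2, and mean value is additive over game sums: m(G1 + G2) = m(G1) + m(G2).
Mean of G1 = (4 + (-2))/2 = 2/2 = 1
Mean of G2 = (20 + (5))/2 = 25/2 = 25/2
Mean of G1 + G2 = 1 + 25/2 = 27/2

27/2


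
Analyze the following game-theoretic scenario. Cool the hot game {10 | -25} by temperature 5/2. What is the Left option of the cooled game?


Original game: {10 | -25} (a switch {a | b} with a > b).
Cooling by t (for t below the temperature (a - b)/2 = 35/2) taxes each move by t: {a | b} cooled by t is {a - t | b + t}.
Cooling amount: t = 5/2
Cooled Left option: 10 - 5/2 = 15/2
Cooled Right option: -25 + 5/2 = -45/2
Cooled game: {15/2 | -45/2}
Left option = 15/2

15/2


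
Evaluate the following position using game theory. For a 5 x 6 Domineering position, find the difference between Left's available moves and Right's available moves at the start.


Board is 5 x 6 (rows x cols).
Left (vertical) placements: (rows-1) * cols = 4 * 6 = 24
Right (horizontal) placements: rows * (cols-1) = 5 * 5 = 25
Advantage = Left - Right = 24 - 25 = -1

-1


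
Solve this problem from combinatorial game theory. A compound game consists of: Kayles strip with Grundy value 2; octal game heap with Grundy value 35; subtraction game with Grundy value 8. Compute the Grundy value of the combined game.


By the Sprague-Grundy theorem, the Grundy value of a sum of games is the XOR of individual Grundy values.
Kayles strip: Grundy value = 2. Running XOR: 0 XOR 2 = 2
octal game heap: Grundy value = 35. Running XOR: 2 XOR 35 = 33
subtraction game: Grundy value = 8. Running XOR: 33 XOR 8 = 41
The combined Grundy value is 41.

41


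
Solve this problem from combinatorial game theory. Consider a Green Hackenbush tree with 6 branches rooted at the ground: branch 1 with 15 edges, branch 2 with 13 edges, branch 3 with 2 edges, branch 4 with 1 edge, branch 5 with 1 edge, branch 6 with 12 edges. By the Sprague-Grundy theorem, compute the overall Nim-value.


The tree has 6 branches from the ground vertex.
In Green Hackenbush, the Nim-value of a simple path of length k is k.
Branch 1: length 15, Nim-value = 15
Branch 2: length 13, Nim-value = 13
Branch 3: length 2, Nim-value = 2
Branch 4: length 1, Nim-value = 1
Branch 5: length 1, Nim-value = 1
Branch 6: length 12, Nim-value = 12
Total Nim-value = XOR of all branch values:
0 XOR 15 = 15
15 XOR 13 = 2
2 XOR 2 = 0
0 XOR 1 = 1
1 XOR 1 = 0
0 XOR 12 = 12
Nim-value of the tree = 12

12


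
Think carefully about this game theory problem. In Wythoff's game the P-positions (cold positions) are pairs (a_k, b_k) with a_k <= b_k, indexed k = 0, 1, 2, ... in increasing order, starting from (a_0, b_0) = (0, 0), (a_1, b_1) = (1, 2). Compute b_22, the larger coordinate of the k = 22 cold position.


By Wythoff's theorem, a_k = floor(k * phi) and b_k = floor(k * phi^2) = a_k + k, where phi = (1 + sqrt(5))/2 is the golden ratio.
phi = (1 + sqrt(5))/2 = 1.618034
phi^2 = phi + 1 = 2.618034
k = 22
k * phi^2 = 22 * 2.618034 = 57.596748
b_22 = floor(k * phi^2) = 57 (check: a_22 + k = 35 + 22 = 57)

57


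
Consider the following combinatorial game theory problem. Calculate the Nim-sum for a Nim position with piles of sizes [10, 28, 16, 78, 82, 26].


We need the XOR (exclusive or) of all pile sizes.
After XOR-ing pile 1 (size 10): 0 XOR 10 = 10
After XOR-ing pile 2 (size 28): 10 XOR 28 = 22
After XOR-ing pile 3 (size 16): 22 XOR 16 = 6
After XOR-ing pile 4 (size 78): 6 XOR 78 = 72
After XOR-ing pile 5 (size 82): 72 XOR 82 = 26
After XOR-ing pile 6 (size 26): 26 XOR 26 = 0
The Nim-value of this position is 0.

0


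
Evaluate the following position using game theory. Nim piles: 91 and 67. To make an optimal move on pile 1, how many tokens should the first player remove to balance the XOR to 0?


Piles: 91 and 67
Current XOR: 91 XOR 67 = 24 (non-zero, so this is an N-position).
To make the XOR zero, we need to find a move that balances the piles.
For pile 1 (size 91): target = 91 XOR 24 = 67
We reduce pile 1 from 91 to 67.
Tokens removed: 91 - 67 = 24
Verification: 67 XOR 67 = 0

24


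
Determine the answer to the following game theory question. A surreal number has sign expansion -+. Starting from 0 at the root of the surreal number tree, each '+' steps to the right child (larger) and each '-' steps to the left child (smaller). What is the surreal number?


Sign expansion: -+
Rule: track bounds (lo, hi), initially (-inf, +inf). On '+', the current value becomes lo and we move to the simplest number in (value, hi): value + 1 if hi = +inf, otherwise the midpoint (value + hi)/2. On '-', the current value becomes hi and we move to value - 1 if lo = -inf, otherwise the midpoint (lo + value)/2.
Start at 0.
Step 1: sign = -, move left. Bounds: (-inf, 0). Value = -1
Step 2: sign = +, move right. Bounds: (-1, 0). Value = -1/2
The surreal number with sign expansion -+ is -1/2.

-1/2


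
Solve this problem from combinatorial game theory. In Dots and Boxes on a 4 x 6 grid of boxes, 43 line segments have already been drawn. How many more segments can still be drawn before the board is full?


Grid: 4 x 6 boxes, i.e. 5 rows and 7 columns of dots.
Horizontal edges: (rows + 1) * cols = 5 * 6 = 30
Vertical edges: rows * (cols + 1) = 4 * 7 = 28
Total edges: 30 + 28 = 58
Edges drawn: 43
Remaining: 58 - 43 = 15

15


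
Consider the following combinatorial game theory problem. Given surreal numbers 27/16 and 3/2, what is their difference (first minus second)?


x = 27/16, y = 3/2
Converting to common denominator: 16
x = 27/16, y = 24/16
x - y = 27/16 - 3/2 = 3/16

3/16


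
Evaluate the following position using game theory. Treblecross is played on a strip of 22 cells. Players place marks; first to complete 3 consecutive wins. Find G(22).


Treblecross: place X on empty cells; 3-in-a-row wins.
Playing within two cells of an existing X lets the opponent win at once, so sensible play treats the cells i-2..i+2 around each X as dead. The player left with no safe cell loses, so this is a normal-play take-away game on strips of safe cells.
Placing X at cell i (0-indexed) of a strip of k safe cells leaves independent strips of sizes max(0, i-2) and max(0, k-i-3). Hence G(k) = mex{ G(max(0,i-2)) XOR G(max(0,k-i-3)) : 0 <= i < k }, with G(0) = 0.
G(1): splits (0,0):0^0=0 -> mex({0}) = 1
G(2): splits (0,0):0^0=0 -> mex({0}) = 1
G(3): splits (0,0):0^0=0 -> mex({0}) = 1
G(4): splits (0,1):0^1=1 (0,0):0^0=0 -> mex({0, 1}) = 2
G(5): splits (0,2):0^1=1 (0,1):0^1=1 (0,0):0^0=0 -> mex({0, 1}) = 2
G(6) = mex({1}) = 0
G(7) = mex({0, 1, 2}) = 3
G(8) = mex({0, 1, 2}) = 3
G(9) = mex({0, 2}) = 1
G(10) = mex({0, 2, 3}) = 1
G(11) = mex({0, 3}) = 1
G(12) = mex({1, 3}) = 0
G(13) = mex({0, 1, 2, 3}) = 4
G(14) = mex({0, 1, 2}) = 3
G(15) = mex({0, 1, 2}) = 3
G(16) = mex({0, 1, 2, 4}) = 3
G(17) = mex({0, 1, 3, 4}) = 2
G(18) = mex({0, 1, 3, 4}) = 2
G(19) = mex({0, 1, 3, 5}) = 2
G(20) = mex({0, 1, 2, 3, 5}) = 4
G(21) = mex({0, 1, 2, 3, 5}) = 4
G(22) = mex({1, 2, 6}) = 0
Therefore G(22) = 0.

0


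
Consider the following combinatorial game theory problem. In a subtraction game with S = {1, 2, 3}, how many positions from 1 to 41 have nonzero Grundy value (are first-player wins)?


Subtraction set S = {1, 2, 3}, so G(n) = n mod 4.
G(n) = 0 when n is a multiple of 4.
Multiples of 4 in [1, 41]: 10
N-positions (nonzero Grundy) = 41 - 10 = 31

31


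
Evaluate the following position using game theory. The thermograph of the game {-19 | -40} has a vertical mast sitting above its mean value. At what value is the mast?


Game = {-19 | -40}, a switch {a | b} with numbers a > b.
Its thermograph has left wall a - t and right wall b + t, which meet at t = (a - b)/2, where both equal (a + b)/2. So the mast (mean value) is at (a + b)/2.
Mean = (-19 + (-40))/2 = -59/2 = -59/2

-59/2


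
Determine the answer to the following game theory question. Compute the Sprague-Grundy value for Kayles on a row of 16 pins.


Kayles: a move removes 1 or 2 adjacent pins from a contiguous row.
Removing pins from a row of k leaves two independent rows (a, b) with a + b = k - 1 (one pin) or a + b = k - 2 (two pins); an end removal gives a = 0.
By Sprague-Grundy, G(k) = mex{ G(a) XOR G(b) } over all these splits. G(0) = 0.
G(1): splits (0,0):0^0=0 -> mex({0}) = 1
G(2): splits (0,1):0^1=1 (0,0):0^0=0 -> mex({0, 1}) = 2
G(3): splits (0,2):0^2=2 (1,1):1^1=0 (0,1):0^1=1 -> mex({0, 1, 2}) = 3
G(4): splits (0,3):0^3=3 (1,2):1^2=3 (0,2):0^2=2 (1,1):1^1=0 -> mex({0, 2, 3}) = 1
G(5): splits (0,4):0^1=1 (1,3):1^3=2 (2,2):2^2=0 (0,3):0^3=3 (1,2):1^2=3 -> mex({0, 1, 2, 3}) = 4
G(6) = mex({0, 1, 2, 4}) = 3
G(7) = mex({0, 1, 3, 4, 5}) = 2
G(8) = mex({0, 2, 3, 5, 6}) = 1
G(9) = mex({0, 1, 2, 3, 6, 7}) = 4
G(10) = mex({0, 1, 3, 4, 5, 7}) = 2
G(11) = mex({0, 1, 2, 3, 4, 5}) = 6
G(12) = mex({0, 1, 2, 3, 5, 6, 7}) = 4
G(13) = mex({0, 2, 3, 4, 6, 7}) = 1
G(14) = mex({0, 1, 4, 5, 6, 7}) = 2
G(15) = mex({0, 1, 2, 3, 4, 5, 6}) = 7
G(16) = mex({0, 2, 3, 5, 6, 7}) = 1
Therefore G(16) = 1.

1


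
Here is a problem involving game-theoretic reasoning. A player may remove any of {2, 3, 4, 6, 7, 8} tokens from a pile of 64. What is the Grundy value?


The subtraction set is S = {2, 3, 4, 6, 7, 8}.
G(k) = mex{ G(k - s) : s in S, s <= k }. We compute iteratively: G(0) = 0.
G(1) = mex({}) = 0
G(2) = mex({0}) = 1
G(3) = mex({0}) = 1
G(4) = mex({0, 1}) = 2
G(5) = mex({0, 1}) = 2
G(6) = mex({0, 1, 2}) = 3
G(7) = mex({0, 1, 2}) = 3
G(8) = mex({0, 1, 2, 3}) = 4
G(9) = mex({0, 1, 2, 3}) = 4
G(10) = mex({1, 2, 3, 4}) = 0
G(11) = mex({1, 2, 3, 4}) = 0
G(12) = mex({0, 2, 3, 4}) = 1
G(13) = mex({0, 2, 3, 4}) = 1
G(14) = mex({0, 1, 3, 4}) = 2
G(15) = mex({0, 1, 3, 4}) = 2
G(16) = mex({0, 1, 2, 4}) = 3
G(17) = mex({0, 1, 2, 4}) = 3
Observe that G(10)..G(17) = 0, 0, 1, 1, 2, 2, 3, 3 repeats G(0)..G(7) = 0, 0, 1, 1, 2, 2, 3, 3.
For k >= max(S) = 8, G(k) is determined by the previous 8 values G(k-8)..G(k-1); a window of 8 consecutive values has recurred shifted by 10, so by induction G(k + 10) = G(k) for all k >= 0: the sequence is periodic from the start with period 10.
One period: G(0..9) = 0, 0, 1, 1, 2, 2, 3, 3, 4, 4.
64 mod 10 = 4, so G(64) = G(4) = 2.

2


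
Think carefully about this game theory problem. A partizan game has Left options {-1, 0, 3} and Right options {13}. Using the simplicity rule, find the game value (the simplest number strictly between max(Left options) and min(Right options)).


Left options: {-1, 0, 3}, max = 3
Right options: {13}, min = 13
All options are numbers and max(Left) < min(Right), so by the simplicity theorem the value is the simplest (earliest-born) number strictly between 3 and 13.
Integers 4 through 12 all lie strictly between 3 and 13.
Among integers, the simplest (lowest birthday = smallest |n|; 0 is born on day 0, +-n on day n) is 4.
No non-integer in the interval can be simpler: if x is a non-integer in the interval, then floor(x) or ceil(x) also lies in the interval (the interval contains an integer), and both are proper prefixes of x's sign expansion, i.e. born earlier. So the game value is 4.
Game value = 4

4


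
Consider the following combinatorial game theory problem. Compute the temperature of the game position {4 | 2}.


The game is {4 | 2}, a switch {a | b} with numbers a > b.
Cooling {a | b} by t gives {a - t | b + t}, which stops being hot when a - t = b + t, i.e. at t = (a - b)/2. So the temperature of a switch is (a - b)/2.
Temperature = (Left option - Right option) / 2
= (4 - (2)) / 2
= 2 / 2
= 1

1


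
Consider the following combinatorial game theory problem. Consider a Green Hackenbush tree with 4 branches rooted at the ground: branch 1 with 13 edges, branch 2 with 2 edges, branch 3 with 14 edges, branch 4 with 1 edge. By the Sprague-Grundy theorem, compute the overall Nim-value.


The tree has 4 branches from the ground vertex.
In Green Hackenbush, the Nim-value of a simple path of length k is k.
Branch 1: length 13, Nim-value = 13
Branch 2: length 2, Nim-value = 2
Branch 3: length 14, Nim-value = 14
Branch 4: length 1, Nim-value = 1
Total Nim-value = XOR of all branch values:
0 XOR 13 = 13
13 XOR 2 = 15
15 XOR 14 = 1
1 XOR 1 = 0
Nim-value of the tree = 0

0


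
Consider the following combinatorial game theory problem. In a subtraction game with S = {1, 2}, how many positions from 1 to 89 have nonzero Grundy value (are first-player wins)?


Subtraction set S = {1, 2}, so G(n) = n mod 3.
G(n) = 0 when n is a multiple of 3.
Multiples of 3 in [1, 89]: 29
N-positions (nonzero Grundy) = 89 - 29 = 60

60


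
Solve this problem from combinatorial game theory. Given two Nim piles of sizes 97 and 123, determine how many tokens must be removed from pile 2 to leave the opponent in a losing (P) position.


Piles: 97 and 123
Current XOR: 97 XOR 123 = 26 (non-zero, so this is an N-position).
To make the XOR zero, we need to find a move that balances the piles.
For pile 2 (size 123): target = 123 XOR 26 = 97
We reduce pile 2 from 123 to 97.
Tokens removed: 123 - 97 = 26
Verification: 97 XOR 97 = 0

26


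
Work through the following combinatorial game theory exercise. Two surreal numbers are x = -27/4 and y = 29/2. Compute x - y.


x = -27/4, y = 29/2
Converting to common denominator: 4
x = -27/4, y = 58/4
x - y = -27/4 - 29/2 = -85/4

-85/4


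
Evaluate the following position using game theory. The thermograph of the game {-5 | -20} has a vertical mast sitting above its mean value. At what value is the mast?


Game = {-5 | -20}, a switch {a | b} with numbers a > b.
Its thermograph has left wall a - t and right wall b + t, which meet at t = (a - b)/2, where both equal (a + b)/2. So the mast (mean value) is at (a + b)/2.
Mean = (-5 + (-20))/2 = -25/2 = -25/2

-25/2


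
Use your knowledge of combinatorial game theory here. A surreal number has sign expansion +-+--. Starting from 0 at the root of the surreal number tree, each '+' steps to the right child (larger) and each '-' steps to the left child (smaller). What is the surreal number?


Sign expansion: +-+--
Rule: track bounds (lo, hi), initially (-inf, +inf). On '+', the current value becomes lo and we move to the simplest number in (value, hi): value + 1 if hi = +inf, otherwise the midpoint (value + hi)/2. On '-', the current value becomes hi and we move to value - 1 if lo = -inf, otherwise the midpoint (lo + value)/2.
Start at 0.
Step 1: sign = +, move right. Bounds: (0, +inf). Value = 1
Step 2: sign = -, move left. Bounds: (0, 1). Value = 1/2
Step 3: sign = +, move right. Bounds: (1/2, 1). Value = 3/4
Step 4: sign = -, move left. Bounds: (1/2, 3/4). Value = 5/8
Step 5: sign = -, move left. Bounds: (1/2, 5/8). Value = 9/16
The surreal number with sign expansion +-+-- is 9/16.

9/16


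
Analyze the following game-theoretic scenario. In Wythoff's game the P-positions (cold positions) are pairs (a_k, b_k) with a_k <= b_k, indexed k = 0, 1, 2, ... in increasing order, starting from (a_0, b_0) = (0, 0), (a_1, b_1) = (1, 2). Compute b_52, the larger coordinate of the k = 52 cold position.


By Wythoff's theorem, a_k = floor(k * phi) and b_k = floor(k * phi^2) = a_k + k, where phi = (1 + sqrt(5))/2 is the golden ratio.
phi = (1 + sqrt(5))/2 = 1.618034
phi^2 = phi + 1 = 2.618034
k = 52
k * phi^2 = 52 * 2.618034 = 136.137767
b_52 = floor(k * phi^2) = 136 (check: a_52 + k = 84 + 52 = 136)

136


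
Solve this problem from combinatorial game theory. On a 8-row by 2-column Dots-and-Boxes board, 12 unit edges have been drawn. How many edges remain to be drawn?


Grid: 8 x 2 boxes, i.e. 9 rows and 3 columns of dots.
Horizontal edges: (rows + 1) * cols = 9 * 2 = 18
Vertical edges: rows * (cols + 1) = 8 * 3 = 24
Total edges: 18 + 24 = 42
Edges drawn: 12
Remaining: 42 - 12 = 30

30


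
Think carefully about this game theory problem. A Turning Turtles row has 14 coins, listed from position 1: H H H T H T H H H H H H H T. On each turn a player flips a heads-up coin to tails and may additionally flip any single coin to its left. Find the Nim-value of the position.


Coins: H H H T H T H H H H H H H T
Key fact: a single head at position k behaves exactly like a Nim heap of size k (turning it to T and optionally flipping a coin at j < k corresponds to moving the heap from k to j, or to 0), and heads combine as a disjunctive sum (two heads at the same place would cancel, matching j XOR j = 0). So the Nim-value is the XOR of the 1-indexed positions of the heads.
Face-up positions (1-indexed): [1, 2, 3, 5, 7, 8, 9, 10, 11, 12, 13]
XOR 0 with 1: 0 XOR 1 = 1
XOR 1 with 2: 1 XOR 2 = 3
XOR 3 with 3: 3 XOR 3 = 0
XOR 0 with 5: 0 XOR 5 = 5
XOR 5 with 7: 5 XOR 7 = 2
XOR 2 with 8: 2 XOR 8 = 10
XOR 10 with 9: 10 XOR 9 = 3
XOR 3 with 10: 3 XOR 10 = 9
XOR 9 with 11: 9 XOR 11 = 2
XOR 2 with 12: 2 XOR 12 = 14
XOR 14 with 13: 14 XOR 13 = 3
Nim-value = 3

3


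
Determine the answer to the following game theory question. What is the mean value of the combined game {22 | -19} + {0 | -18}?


G1 = {22 | -19}, G2 = {0 | -18}
Each is a switch {a | b} with numbers a > b; its mean value is (a + b)/2, and mean value is additive over game sums: m(G1 + G2) = m(G1) + m(G2).
Mean of G1 = (22 + (-19))/2 = 3/2 = 3/2
Mean of G2 = (0 + (-18))/2 = -18/2 = -9
Mean of G1 + G2 = 3/2 + -9 = -15/2

-15/2


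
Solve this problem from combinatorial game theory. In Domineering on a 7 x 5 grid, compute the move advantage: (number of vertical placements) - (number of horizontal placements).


Board is 7 x 5 (rows x cols).
Left (vertical) placements: (rows-1) * cols = 6 * 5 = 30
Right (horizontal) placements: rows * (cols-1) = 7 * 4 = 28
Advantage = Left - Right = 30 - 28 = 2

2


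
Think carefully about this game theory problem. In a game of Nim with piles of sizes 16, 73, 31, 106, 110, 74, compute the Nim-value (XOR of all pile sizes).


We need the XOR (exclusive or) of all pile sizes.
After XOR-ing pile 1 (size 16): 0 XOR 16 = 16
After XOR-ing pile 2 (size 73): 16 XOR 73 = 89
After XOR-ing pile 3 (size 31): 89 XOR 31 = 70
After XOR-ing pile 4 (size 106): 70 XOR 106 = 44
After XOR-ing pile 5 (size 110): 44 XOR 110 = 66
After XOR-ing pile 6 (size 74): 66 XOR 74 = 8
The Nim-value of this position is 8.

8


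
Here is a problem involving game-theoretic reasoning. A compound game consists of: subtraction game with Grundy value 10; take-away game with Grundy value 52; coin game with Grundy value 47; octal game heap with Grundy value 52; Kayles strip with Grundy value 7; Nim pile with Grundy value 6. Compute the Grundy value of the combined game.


By the Sprague-Grundy theorem, the Grundy value of a sum of games is the XOR of individual Grundy values.
subtraction game: Grundy value = 10. Running XOR: 0 XOR 10 = 10
take-away game: Grundy value = 52. Running XOR: 10 XOR 52 = 62
coin game: Grundy value = 47. Running XOR: 62 XOR 47 = 17
octal game heap: Grundy value = 52. Running XOR: 17 XOR 52 = 37
Kayles strip: Grundy value = 7. Running XOR: 37 XOR 7 = 34
Nim pile: Grundy value = 6. Running XOR: 34 XOR 6 = 36
The combined Grundy value is 36.

36


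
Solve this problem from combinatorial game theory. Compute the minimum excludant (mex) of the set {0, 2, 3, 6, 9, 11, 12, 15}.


Set = {0, 2, 3, 6, 9, 11, 12, 15}
0 is in the set.
1 is NOT in the set. This is the mex.
mex = 1

1


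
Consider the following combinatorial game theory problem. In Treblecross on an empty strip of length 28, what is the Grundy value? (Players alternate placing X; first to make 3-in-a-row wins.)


Treblecross: place X on empty cells; 3-in-a-row wins.
Playing within two cells of an existing X lets the opponent win at once, so sensible play treats the cells i-2..i+2 around each X as dead. The player left with no safe cell loses, so this is a normal-play take-away game on strips of safe cells.
Placing X at cell i (0-indexed) of a strip of k safe cells leaves independent strips of sizes max(0, i-2) and max(0, k-i-3). Hence G(k) = mex{ G(max(0,i-2)) XOR G(max(0,k-i-3)) : 0 <= i < k }, with G(0) = 0.
G(1): splits (0,0):0^0=0 -> mex({0}) = 1
G(2): splits (0,0):0^0=0 -> mex({0}) = 1
G(3): splits (0,0):0^0=0 -> mex({0}) = 1
G(4): splits (0,1):0^1=1 (0,0):0^0=0 -> mex({0, 1}) = 2
G(5): splits (0,2):0^1=1 (0,1):0^1=1 (0,0):0^0=0 -> mex({0, 1}) = 2
G(6) = mex({1}) = 0
G(7) = mex({0, 1, 2}) = 3
G(8) = mex({0, 1, 2}) = 3
G(9) = mex({0, 2}) = 1
G(10) = mex({0, 2, 3}) = 1
G(11) = mex({0, 3}) = 1
G(12) = mex({1, 3}) = 0
G(13) = mex({0, 1, 2, 3}) = 4
G(14) = mex({0, 1, 2}) = 3
G(15) = mex({0, 1, 2}) = 3
G(16) = mex({0, 1, 2, 4}) = 3
G(17) = mex({0, 1, 3, 4}) = 2
G(18) = mex({0, 1, 3, 4}) = 2
G(19) = mex({0, 1, 3, 5}) = 2
G(20) = mex({0, 1, 2, 3, 5}) = 4
G(21) = mex({0, 1, 2, 3, 5}) = 4
G(22) = mex({1, 2, 6}) = 0
G(23) = mex({0, 1, 2, 3, 4, 6}) = 5
G(24) = mex({0, 1, 2, 3, 4}) = 5
G(25) = mex({0, 1, 3, 4, 7}) = 2
G(26) = mex({0, 1, 3, 4, 5, 7}) = 2
G(27) = mex({0, 1, 3, 5}) = 2
G(28) = mex({0, 1, 2, 5}) = 3
Therefore G(28) = 3.

3


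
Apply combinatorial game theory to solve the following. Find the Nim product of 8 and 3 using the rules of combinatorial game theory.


Nim multiplication is bilinear over XOR: (u XOR v) * w = (u*w) XOR (v*w).
So we split each operand into its bit components and XOR the pairwise Nim products.
8 = 8 (as XOR of powers of 2).
3 = 1 + 2 (as XOR of powers of 2).
Using the standard Nim-product table on single bits:
  2*2 = 3,   2*4 = 8,   2*8 = 12,
  4*4 = 6,   4*8 = 11,  8*8 = 13,
and  1*x = x (identity), k*l = l*k (commutative).
Pairwise Nim products:
  8 * 1 = 8
  8 * 2 = 12
XOR them: 8 XOR 12 = 4.
Result: 8 * 3 = 4 (in Nim).

4


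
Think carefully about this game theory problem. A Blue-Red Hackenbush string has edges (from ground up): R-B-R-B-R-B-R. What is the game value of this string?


Edges (from ground): R-B-R-B-R-B-R
By Berlekamp's sign-expansion rule, a Blue-Red Hackenbush stalk has the value of the surreal number whose sign sequence is the edge sequence with B -> + and R -> -.
Sign sequence: -+-+-+-
Trace the sign expansion in the surreal number tree, starting from 0:
Edge 1: R (sign -) -> bounds (-inf, 0), value = -1
Edge 2: B (sign +) -> bounds (-1, 0), value = -1/2
Edge 3: R (sign -) -> bounds (-1, -1/2), value = -3/4
Edge 4: B (sign +) -> bounds (-3/4, -1/2), value = -5/8
Edge 5: R (sign -) -> bounds (-3/4, -5/8), value = -11/16
Edge 6: B (sign +) -> bounds (-11/16, -5/8), value = -21/32
Edge 7: R (sign -) -> bounds (-11/16, -21/32), value = -43/64
Game value = -43/64

-43/64


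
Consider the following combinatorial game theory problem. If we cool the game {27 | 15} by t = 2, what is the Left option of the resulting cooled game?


Original game: {27 | 15} (a switch {a | b} with a > b).
Cooling by t (for t below the temperature (a - b)/2 = 6) taxes each move by t: {a | b} cooled by t is {a - t | b + t}.
Cooling amount: t = 2
Cooled Left option: 27 - 2 = 25
Cooled Right option: 15 + 2 = 17
Cooled game: {25 | 17}
Left option = 25

25


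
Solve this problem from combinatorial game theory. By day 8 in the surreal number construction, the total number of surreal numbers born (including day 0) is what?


Day 0: {|} = 0 is born. Count = 1.
Day n: the number of surreal numbers born by day n is 2^(n+1) - 1.
By day 0: 2^1 - 1 = 1
By day 1: 2^2 - 1 = 3
By day 2: 2^3 - 1 = 7
By day 3: 2^4 - 1 = 15
By day 4: 2^5 - 1 = 31
By day 5: 2^6 - 1 = 63
By day 6: 2^7 - 1 = 127
By day 7: 2^8 - 1 = 255
By day 8: 2^9 - 1 = 511
By day 8: 511 surreal numbers.

511


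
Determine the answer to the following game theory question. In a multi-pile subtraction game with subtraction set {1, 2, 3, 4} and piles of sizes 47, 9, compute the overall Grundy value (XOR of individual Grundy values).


Subtraction set: {1, 2, 3, 4}
For this subtraction set, G(n) = n mod 5 (period = max + 1 = 5).
Pile 1 (size 47): G(47) = 47 mod 5 = 2
Pile 2 (size 9): G(9) = 9 mod 5 = 4
Total Grundy value = XOR of all: 2 XOR 4 = 6

6


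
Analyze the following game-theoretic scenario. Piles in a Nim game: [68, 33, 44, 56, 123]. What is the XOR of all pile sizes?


We need the XOR (exclusive or) of all pile sizes.
After XOR-ing pile 1 (size 68): 0 XOR 68 = 68
After XOR-ing pile 2 (size 33): 68 XOR 33 = 101
After XOR-ing pile 3 (size 44): 101 XOR 44 = 73
After XOR-ing pile 4 (size 56): 73 XOR 56 = 113
After XOR-ing pile 5 (size 123): 113 XOR 123 = 10
The Nim-value of this position is 10.

10


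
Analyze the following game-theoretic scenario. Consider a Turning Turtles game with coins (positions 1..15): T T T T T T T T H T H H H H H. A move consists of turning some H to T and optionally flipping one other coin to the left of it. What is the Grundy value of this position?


Coins: T T T T T T T T H T H H H H H
Key fact: a single head at position k behaves exactly like a Nim heap of size k (turning it to T and optionally flipping a coin at j < k corresponds to moving the heap from k to j, or to 0), and heads combine as a disjunctive sum (two heads at the same place would cancel, matching j XOR j = 0). So the Nim-value is the XOR of the 1-indexed positions of the heads.
Face-up positions (1-indexed): [9, 11, 12, 13, 14, 15]
XOR 0 with 9: 0 XOR 9 = 9
XOR 9 with 11: 9 XOR 11 = 2
XOR 2 with 12: 2 XOR 12 = 14
XOR 14 with 13: 14 XOR 13 = 3
XOR 3 with 14: 3 XOR 14 = 13
XOR 13 with 15: 13 XOR 15 = 2
Nim-value = 2

2


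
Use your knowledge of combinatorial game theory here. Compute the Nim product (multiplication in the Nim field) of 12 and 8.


Nim multiplication is bilinear over XOR: (u XOR v) * w = (u*w) XOR (v*w).
So we split each operand into its bit components and XOR the pairwise Nim products.
12 = 4 + 8 (as XOR of powers of 2).
8 = 8 (as XOR of powers of 2).
Using the standard Nim-product table on single bits:
  2*2 = 3,   2*4 = 8,   2*8 = 12,
  4*4 = 6,   4*8 = 11,  8*8 = 13,
and  1*x = x (identity), k*l = l*k (commutative).
Pairwise Nim products:
  4 * 8 = 11
  8 * 8 = 13
XOR them: 11 XOR 13 = 6.
Result: 12 * 8 = 6 (in Nim).

6


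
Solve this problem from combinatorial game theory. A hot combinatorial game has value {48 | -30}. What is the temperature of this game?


The game is {48 | -30}, a switch {a | b} with numbers a > b.
Cooling {a | b} by t gives {a - t | b + t}, which stops being hot when a - t = b + t, i.e. at t = (a - b)/2. So the temperature of a switch is (a - b)/2.
Temperature = (Left option - Right option) / 2
= (48 - (-30)) / 2
= 78 / 2
= 39

39


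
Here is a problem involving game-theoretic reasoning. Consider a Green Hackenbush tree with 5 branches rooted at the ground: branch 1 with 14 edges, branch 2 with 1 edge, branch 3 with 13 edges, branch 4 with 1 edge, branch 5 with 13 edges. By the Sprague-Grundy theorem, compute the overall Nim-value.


The tree has 5 branches from the ground vertex.
In Green Hackenbush, the Nim-value of a simple path of length k is k.
Branch 1: length 14, Nim-value = 14
Branch 2: length 1, Nim-value = 1
Branch 3: length 13, Nim-value = 13
Branch 4: length 1, Nim-value = 1
Branch 5: length 13, Nim-value = 13
Total Nim-value = XOR of all branch values:
0 XOR 14 = 14
14 XOR 1 = 15
15 XOR 13 = 2
2 XOR 1 = 3
3 XOR 13 = 14
Nim-value of the tree = 14

14


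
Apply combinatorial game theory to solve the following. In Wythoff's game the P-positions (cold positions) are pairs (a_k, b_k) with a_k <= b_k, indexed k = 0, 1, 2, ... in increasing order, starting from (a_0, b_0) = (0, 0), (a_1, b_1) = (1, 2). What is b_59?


By Wythoff's theorem, a_k = floor(k * phi) and b_k = floor(k * phi^2) = a_k + k, where phi = (1 + sqrt(5))/2 is the golden ratio.
phi = (1 + sqrt(5))/2 = 1.618034
phi^2 = phi + 1 = 2.618034
k = 59
k * phi^2 = 59 * 2.618034 = 154.464005
b_59 = floor(k * phi^2) = 154 (check: a_59 + k = 95 + 59 = 154)

154


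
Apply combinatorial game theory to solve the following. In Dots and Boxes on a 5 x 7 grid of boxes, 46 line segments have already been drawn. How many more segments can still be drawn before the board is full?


Grid: 5 x 7 boxes, i.e. 6 rows and 8 columns of dots.
Horizontal edges: (rows + 1) * cols = 6 * 7 = 42
Vertical edges: rows * (cols + 1) = 5 * 8 = 40
Total edges: 42 + 40 = 82
Edges drawn: 46
Remaining: 82 - 46 = 36

36


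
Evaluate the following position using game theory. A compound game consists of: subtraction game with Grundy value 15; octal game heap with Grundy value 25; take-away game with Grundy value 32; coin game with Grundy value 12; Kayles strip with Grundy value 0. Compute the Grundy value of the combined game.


By the Sprague-Grundy theorem, the Grundy value of a sum of games is the XOR of individual Grundy values.
subtraction game: Grundy value = 15. Running XOR: 0 XOR 15 = 15
octal game heap: Grundy value = 25. Running XOR: 15 XOR 25 = 22
take-away game: Grundy value = 32. Running XOR: 22 XOR 32 = 54
coin game: Grundy value = 12. Running XOR: 54 XOR 12 = 58
Kayles strip: Grundy value = 0. Running XOR: 58 XOR 0 = 58
The combined Grundy value is 58.

58


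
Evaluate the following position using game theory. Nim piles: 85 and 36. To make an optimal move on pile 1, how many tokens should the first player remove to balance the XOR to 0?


Piles: 85 and 36
Current XOR: 85 XOR 36 = 113 (non-zero, so this is an N-position).
To make the XOR zero, we need to find a move that balances the piles.
For pile 1 (size 85): target = 85 XOR 113 = 36
We reduce pile 1 from 85 to 36.
Tokens removed: 85 - 36 = 49
Verification: 36 XOR 36 = 0

49


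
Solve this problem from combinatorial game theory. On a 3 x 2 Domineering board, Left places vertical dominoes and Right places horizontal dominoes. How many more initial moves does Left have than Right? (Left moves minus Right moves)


Board is 3 x 2 (rows x cols).
Left (vertical) placements: (rows-1) * cols = 2 * 2 = 4
Right (horizontal) placements: rows * (cols-1) = 3 * 1 = 3
Advantage = Left - Right = 4 - 3 = 1

1


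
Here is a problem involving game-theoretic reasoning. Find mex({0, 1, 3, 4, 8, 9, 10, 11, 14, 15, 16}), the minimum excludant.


Set = {0, 1, 3, 4, 8, 9, 10, 11, 14, 15, 16}
0 is in the set.
1 is in the set.
2 is NOT in the set. This is the mex.
mex = 2

2


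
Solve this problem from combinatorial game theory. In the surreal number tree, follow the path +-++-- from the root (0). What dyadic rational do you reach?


Sign expansion: +-++--
Rule: track bounds (lo, hi), initially (-inf, +inf). On '+', the current value becomes lo and we move to the simplest number in (value, hi): value + 1 if hi = +inf, otherwise the midpoint (value + hi)/2. On '-', the current value becomes hi and we move to value - 1 if lo = -inf, otherwise the midpoint (lo + value)/2.
Start at 0.
Step 1: sign = +, move right. Bounds: (0, +inf). Value = 1
Step 2: sign = -, move left. Bounds: (0, 1). Value = 1/2
Step 3: sign = +, move right. Bounds: (1/2, 1). Value = 3/4
Step 4: sign = +, move right. Bounds: (3/4, 1). Value = 7/8
Step 5: sign = -, move left. Bounds: (3/4, 7/8). Value = 13/16
Step 6: sign = -, move left. Bounds: (3/4, 13/16). Value = 25/32
The surreal number with sign expansion +-++-- is 25/32.

25/32


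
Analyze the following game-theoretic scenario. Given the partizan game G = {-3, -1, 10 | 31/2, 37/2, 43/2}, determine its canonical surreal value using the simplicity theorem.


Left options: {-3, -1, 10}, max = 10
Right options: {31/2, 37/2, 43/2}, min = 31/2
All options are numbers and max(Left) < min(Right), so by the simplicity theorem the value is the simplest (earliest-born) number strictly between 10 and 31/2.
Integers 11 through 15 all lie strictly between 10 and 31/2.
Among integers, the simplest (lowest birthday = smallest |n|; 0 is born on day 0, +-n on day n) is 11.
No non-integer in the interval can be simpler: if x is a non-integer in the interval, then floor(x) or ceil(x) also lies in the interval (the interval contains an integer), and both are proper prefixes of x's sign expansion, i.e. born earlier. So the game value is 11.
Game value = 11

11


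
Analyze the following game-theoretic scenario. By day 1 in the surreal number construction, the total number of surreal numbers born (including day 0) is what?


Day 0: {|} = 0 is born. Count = 1.
Day n: the number of surreal numbers born by day n is 2^(n+1) - 1.
By day 0: 2^1 - 1 = 1
By day 1: 2^2 - 1 = 3
By day 1: 3 surreal numbers.

3


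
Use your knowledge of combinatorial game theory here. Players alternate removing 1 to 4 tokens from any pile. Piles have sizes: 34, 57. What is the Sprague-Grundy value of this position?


Subtraction set: {1, 2, 3, 4}
For this subtraction set, G(n) = n mod 5 (period = max + 1 = 5).
Pile 1 (size 34): G(34) = 34 mod 5 = 4
Pile 2 (size 57): G(57) = 57 mod 5 = 2
Total Grundy value = XOR of all: 4 XOR 2 = 6

6


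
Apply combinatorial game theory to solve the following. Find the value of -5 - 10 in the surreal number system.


x = -5, y = 10
x - y = -5 - 10 = -15

-15
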